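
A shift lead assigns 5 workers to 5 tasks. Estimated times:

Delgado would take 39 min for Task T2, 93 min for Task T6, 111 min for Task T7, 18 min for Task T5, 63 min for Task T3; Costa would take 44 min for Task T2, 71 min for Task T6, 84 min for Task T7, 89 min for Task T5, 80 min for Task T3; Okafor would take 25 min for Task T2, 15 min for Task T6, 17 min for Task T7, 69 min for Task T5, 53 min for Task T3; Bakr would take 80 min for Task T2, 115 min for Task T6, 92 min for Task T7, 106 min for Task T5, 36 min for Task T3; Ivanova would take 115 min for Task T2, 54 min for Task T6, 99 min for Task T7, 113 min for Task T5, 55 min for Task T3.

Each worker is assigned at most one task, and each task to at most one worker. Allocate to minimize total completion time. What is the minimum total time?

Optimal: Delgado→Task T5 (18 min), Costa→Task T2 (44 min), Okafor→Task T7 (17 min), Bakr→Task T3 (36 min), Ivanova→Task T6 (54 min) — total 18+44+17+36+54 = 169 min.
Row-greedy (each worker in turn takes its cheapest remaining task) gives 212 min, worse by 43.
Swapping Costa↔Okafor (Costa→Task T7 84 min, Okafor→Task T2 25 min) adds 48.
Checked against all permutations: 169 min is optimal.

Minimum total: 169 min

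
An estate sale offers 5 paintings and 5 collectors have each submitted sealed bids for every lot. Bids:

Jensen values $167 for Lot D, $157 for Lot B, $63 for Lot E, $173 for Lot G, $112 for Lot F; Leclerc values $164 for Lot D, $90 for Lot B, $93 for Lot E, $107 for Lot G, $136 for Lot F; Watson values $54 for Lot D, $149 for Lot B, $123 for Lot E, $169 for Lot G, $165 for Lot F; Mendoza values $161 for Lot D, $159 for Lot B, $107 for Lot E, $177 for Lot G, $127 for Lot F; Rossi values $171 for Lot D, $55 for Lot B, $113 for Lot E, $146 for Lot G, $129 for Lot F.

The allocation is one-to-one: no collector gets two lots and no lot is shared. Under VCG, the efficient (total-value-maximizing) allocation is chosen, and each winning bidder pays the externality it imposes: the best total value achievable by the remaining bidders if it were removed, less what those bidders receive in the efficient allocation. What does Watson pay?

Watson pays $30.

Efficient allocation: Jensen→Lot B ($157), Leclerc→Lot D ($164), Watson→Lot F ($165), Mendoza→Lot G ($177), Rossi→Lot E ($113); total welfare W = $776.
Watson receives Lot F at value $165, so the others get W − 165 = $611.
Without Watson: best allocation of the remaining 4 bidders over all 5 lots is Jensen→Lot B ($157), Leclerc→Lot F ($136), Mendoza→Lot G ($177), Rossi→Lot D ($171), total $641.
VCG payment = (others' best without Watson) − (others' welfare with Watson) = 641 − 611 = $30.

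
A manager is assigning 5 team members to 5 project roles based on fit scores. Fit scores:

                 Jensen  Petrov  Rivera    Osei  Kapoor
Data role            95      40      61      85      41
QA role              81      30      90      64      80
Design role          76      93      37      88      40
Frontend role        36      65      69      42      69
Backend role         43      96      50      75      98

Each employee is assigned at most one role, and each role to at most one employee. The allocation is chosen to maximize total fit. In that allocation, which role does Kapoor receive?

Kapoor receives Frontend role.

Optimal: Jensen→Data role (95 pts), Petrov→Backend role (96 pts), Rivera→QA role (90 pts), Osei→Design role (88 pts), Kapoor→Frontend role (69 pts) — total 95+96+90+88+69 = 438 pts.
Max-entry greedy (repeatedly take the single best remaining cell) gives 418 pts, worse by 20.
Next-best assignment: Jensen→Data role, Petrov→Frontend role, Rivera→QA role, Osei→Design role, Kapoor→Backend role = 436 pts.
No other one-to-one assignment exceeds 438 pts.
Kapoor's own top role is Backend role (98 pts), but forcing Kapoor→Backend role and reassigning the rest optimally gives only 436 pts — worse by 2.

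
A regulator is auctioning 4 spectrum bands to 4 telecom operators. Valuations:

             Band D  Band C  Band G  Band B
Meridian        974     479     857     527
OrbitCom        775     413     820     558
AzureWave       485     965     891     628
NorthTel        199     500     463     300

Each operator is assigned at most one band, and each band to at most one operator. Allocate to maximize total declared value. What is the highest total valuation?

Max total: $3059M

Optimal: Meridian→Band D ($974M), OrbitCom→Band G ($820M), AzureWave→Band C ($965M), NorthTel→Band B ($300M) — total 974+820+965+300 = $3059M.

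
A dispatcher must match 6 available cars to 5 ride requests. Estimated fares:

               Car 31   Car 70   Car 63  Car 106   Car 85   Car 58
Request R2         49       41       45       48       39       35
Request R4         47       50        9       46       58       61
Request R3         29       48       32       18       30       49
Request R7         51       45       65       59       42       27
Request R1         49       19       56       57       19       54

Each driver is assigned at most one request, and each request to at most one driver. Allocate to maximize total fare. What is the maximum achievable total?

Maximum total: $280

This is a one-to-one assignment (maximum-weight bipartite matching).
Optimal: Car 31→Request R2 ($49), Car 58→Request R4 ($61), Car 70→Request R3 ($48), Car 63→Request R7 ($65), Car 106→Request R1 ($57) — total 49+61+48+65+57 = $280.
Row-greedy (each driver in turn takes its best remaining request) gives $235, worse by 45.
Next-best assignment: Car 31→Request R2, Car 85→Request R4, Car 58→Request R3, Car 63→Request R7, Car 106→Request R1 = $278.
Swapping Car 106↔Car 70 (Car 106→Request R3 $18, Car 70→Request R1 $19) loses 68.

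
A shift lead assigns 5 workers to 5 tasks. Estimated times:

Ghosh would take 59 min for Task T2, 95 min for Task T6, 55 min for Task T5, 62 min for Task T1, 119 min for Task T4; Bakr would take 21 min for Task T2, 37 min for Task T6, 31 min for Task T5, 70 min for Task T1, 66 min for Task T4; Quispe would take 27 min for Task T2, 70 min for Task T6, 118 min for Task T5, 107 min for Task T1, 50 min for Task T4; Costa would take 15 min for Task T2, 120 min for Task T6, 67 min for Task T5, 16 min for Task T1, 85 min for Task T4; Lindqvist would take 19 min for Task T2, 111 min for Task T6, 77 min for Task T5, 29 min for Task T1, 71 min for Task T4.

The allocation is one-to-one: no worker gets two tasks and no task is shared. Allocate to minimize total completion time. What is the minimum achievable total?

Optimal: Ghosh→Task T5 (55 min), Bakr→Task T6 (37 min), Quispe→Task T4 (50 min), Costa→Task T1 (16 min), Lindqvist→Task T2 (19 min) — total 55+37+50+16+19 = 177 min.
Column-greedy (each task in turn goes to its cheapest remaining worker) gives 186 min, worse by 9.
Checked against all permutations: 177 min is optimal.

Minimum total: 177 min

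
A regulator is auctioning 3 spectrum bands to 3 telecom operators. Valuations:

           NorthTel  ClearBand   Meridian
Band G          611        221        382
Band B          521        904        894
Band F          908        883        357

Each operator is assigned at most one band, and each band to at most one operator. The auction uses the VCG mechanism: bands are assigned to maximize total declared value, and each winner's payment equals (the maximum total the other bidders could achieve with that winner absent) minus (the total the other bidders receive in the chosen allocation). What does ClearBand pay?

Efficient allocation: NorthTel→Band G ($611M), ClearBand→Band F ($883M), Meridian→Band B ($894M); total welfare W = $2388M.
ClearBand receives Band F at value $883M, so the others get W − 883 = $1505M.
Without ClearBand: best allocation of the remaining 2 bidders over all 3 bands is NorthTel→Band F ($908M), Meridian→Band B ($894M), total $1802M.
VCG payment = (others' best without ClearBand) − (others' welfare with ClearBand) = 1802 − 1505 = $297M.

ClearBand pays $297M.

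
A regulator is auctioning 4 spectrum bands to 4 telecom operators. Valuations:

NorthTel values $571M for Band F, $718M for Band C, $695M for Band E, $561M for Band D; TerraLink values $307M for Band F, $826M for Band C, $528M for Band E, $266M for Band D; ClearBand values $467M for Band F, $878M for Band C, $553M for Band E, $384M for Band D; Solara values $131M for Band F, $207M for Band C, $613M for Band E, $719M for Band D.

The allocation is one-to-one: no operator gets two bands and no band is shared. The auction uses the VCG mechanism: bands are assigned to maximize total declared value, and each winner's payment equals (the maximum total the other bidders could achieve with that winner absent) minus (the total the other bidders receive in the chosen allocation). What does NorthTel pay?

Efficient allocation: NorthTel→Band E ($695M), TerraLink→Band C ($826M), ClearBand→Band F ($467M), Solara→Band D ($719M); total welfare W = $2707M.
NorthTel receives Band E at value $695M, so the others get W − 695 = $2012M.
Without NorthTel: best allocation of the remaining 3 bidders over all 4 bands is TerraLink→Band E ($528M), ClearBand→Band C ($878M), Solara→Band D ($719M), total $2125M.
VCG payment = (others' best without NorthTel) − (others' welfare with NorthTel) = 2125 − 2012 = $113M.

NorthTel pays $113M.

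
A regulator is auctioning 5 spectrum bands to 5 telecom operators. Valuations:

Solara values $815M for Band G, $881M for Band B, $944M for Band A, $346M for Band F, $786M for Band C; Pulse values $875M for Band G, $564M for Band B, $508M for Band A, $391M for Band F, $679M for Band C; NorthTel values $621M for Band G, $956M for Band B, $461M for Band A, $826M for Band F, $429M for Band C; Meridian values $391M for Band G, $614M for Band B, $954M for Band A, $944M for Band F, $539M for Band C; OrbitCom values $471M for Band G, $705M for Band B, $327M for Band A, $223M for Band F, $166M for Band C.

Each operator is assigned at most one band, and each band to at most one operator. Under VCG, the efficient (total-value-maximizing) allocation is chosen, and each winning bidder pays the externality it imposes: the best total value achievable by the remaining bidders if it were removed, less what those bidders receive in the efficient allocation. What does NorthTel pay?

Efficient allocation: Solara→Band C ($786M), Pulse→Band G ($875M), NorthTel→Band F ($826M), Meridian→Band A ($954M), OrbitCom→Band B ($705M); total welfare W = $4146M.
NorthTel receives Band F at value $826M, so the others get W − 826 = $3320M.
Without NorthTel: best allocation of the remaining 4 bidders over all 5 bands is Solara→Band A ($944M), Pulse→Band G ($875M), Meridian→Band F ($944M), OrbitCom→Band B ($705M), total $3468M.
VCG payment = (others' best without NorthTel) − (others' welfare with NorthTel) = 3468 − 3320 = $148M.

NorthTel pays $148M.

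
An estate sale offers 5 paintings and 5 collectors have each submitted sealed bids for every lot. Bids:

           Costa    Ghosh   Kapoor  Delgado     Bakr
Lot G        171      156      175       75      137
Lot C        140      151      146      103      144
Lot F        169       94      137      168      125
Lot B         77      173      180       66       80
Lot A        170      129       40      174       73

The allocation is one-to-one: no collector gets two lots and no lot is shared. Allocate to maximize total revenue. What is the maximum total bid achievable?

Optimal: Costa→Lot F ($169), Ghosh→Lot B ($173), Kapoor→Lot G ($175), Delgado→Lot A ($174), Bakr→Lot C ($144) — total 169+173+175+174+144 = $835.
Swapping Ghosh↔Costa (Ghosh→Lot F $94, Costa→Lot B $77) loses 171.

Maximum total: $835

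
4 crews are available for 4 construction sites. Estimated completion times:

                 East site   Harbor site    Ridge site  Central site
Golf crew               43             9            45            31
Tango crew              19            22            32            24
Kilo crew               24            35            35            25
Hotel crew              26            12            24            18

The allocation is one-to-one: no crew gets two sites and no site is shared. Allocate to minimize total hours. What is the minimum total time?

Optimal: Golf crew→Harbor site (9 hours), Tango crew→East site (19 hours), Kilo crew→Central site (25 hours), Hotel crew→Ridge site (24 hours) — total 9+19+25+24 = 77 hours.

Minimum total: 77 hours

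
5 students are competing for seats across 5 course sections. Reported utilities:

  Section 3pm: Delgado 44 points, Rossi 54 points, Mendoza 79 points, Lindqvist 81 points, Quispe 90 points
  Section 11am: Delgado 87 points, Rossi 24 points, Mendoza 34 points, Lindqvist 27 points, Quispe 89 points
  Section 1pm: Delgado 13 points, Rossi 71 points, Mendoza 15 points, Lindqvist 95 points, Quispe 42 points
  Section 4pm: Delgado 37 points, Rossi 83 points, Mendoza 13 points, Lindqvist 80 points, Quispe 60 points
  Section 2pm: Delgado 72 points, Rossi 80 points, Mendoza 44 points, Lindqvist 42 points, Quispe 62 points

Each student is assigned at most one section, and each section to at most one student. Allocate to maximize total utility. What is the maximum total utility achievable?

Maximum total: 418 points

This is a one-to-one assignment (maximum-weight bipartite matching).
Optimal: Delgado→Section 2pm (72 points), Rossi→Section 4pm (83 points), Mendoza→Section 3pm (79 points), Lindqvist→Section 1pm (95 points), Quispe→Section 11am (89 points) — total 72+83+79+95+89 = 418 points.
Column-greedy (each section in turn goes to its best remaining student) gives 399 points, worse by 19.
Checked against all permutations: 418 points is optimal.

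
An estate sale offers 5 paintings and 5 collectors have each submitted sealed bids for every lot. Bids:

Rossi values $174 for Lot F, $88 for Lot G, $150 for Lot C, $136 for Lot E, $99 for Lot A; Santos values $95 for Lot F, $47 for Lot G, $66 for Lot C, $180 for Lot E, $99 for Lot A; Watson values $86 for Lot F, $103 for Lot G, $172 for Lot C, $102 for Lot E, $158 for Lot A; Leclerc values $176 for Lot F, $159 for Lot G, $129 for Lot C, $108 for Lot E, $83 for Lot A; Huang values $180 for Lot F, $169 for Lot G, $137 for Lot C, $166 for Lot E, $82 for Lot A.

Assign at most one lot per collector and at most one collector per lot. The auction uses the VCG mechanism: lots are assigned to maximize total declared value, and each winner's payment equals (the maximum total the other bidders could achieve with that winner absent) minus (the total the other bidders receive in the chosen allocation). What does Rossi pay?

Efficient allocation: Rossi→Lot C ($150), Santos→Lot E ($180), Watson→Lot A ($158), Leclerc→Lot F ($176), Huang→Lot G ($169); total welfare W = $833.
Rossi receives Lot C at value $150, so the others get W − 150 = $683.
Without Rossi: best allocation of the remaining 4 bidders over all 5 lots is Santos→Lot E ($180), Watson→Lot C ($172), Leclerc→Lot F ($176), Huang→Lot G ($169), total $697.
VCG payment = (others' best without Rossi) − (others' welfare with Rossi) = 697 − 683 = $14.

Rossi pays $14.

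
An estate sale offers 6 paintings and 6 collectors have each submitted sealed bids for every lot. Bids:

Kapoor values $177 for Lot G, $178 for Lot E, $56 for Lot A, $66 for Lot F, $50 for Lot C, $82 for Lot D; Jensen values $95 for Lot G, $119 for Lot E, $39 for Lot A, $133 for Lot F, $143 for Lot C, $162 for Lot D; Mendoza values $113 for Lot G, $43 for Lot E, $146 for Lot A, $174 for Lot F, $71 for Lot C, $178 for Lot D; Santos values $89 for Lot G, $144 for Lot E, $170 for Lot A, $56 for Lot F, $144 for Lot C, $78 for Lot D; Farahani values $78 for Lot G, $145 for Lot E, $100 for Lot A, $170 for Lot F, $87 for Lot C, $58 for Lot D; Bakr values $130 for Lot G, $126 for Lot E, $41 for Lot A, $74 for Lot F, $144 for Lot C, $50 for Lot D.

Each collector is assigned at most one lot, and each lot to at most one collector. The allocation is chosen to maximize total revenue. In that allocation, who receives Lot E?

Farahani receives Lot E.

Optimal: Kapoor→Lot G ($177), Jensen→Lot D ($162), Mendoza→Lot F ($174), Santos→Lot A ($170), Farahani→Lot E ($145), Bakr→Lot C ($144) — total 177+162+174+170+145+144 = $972.
Max-entry greedy (repeatedly take the single best remaining cell) gives $935, worse by 37.
Farahani's own top lot is Lot F ($170), but forcing Farahani→Lot F and reassigning the rest optimally gives only $969 — worse by 3.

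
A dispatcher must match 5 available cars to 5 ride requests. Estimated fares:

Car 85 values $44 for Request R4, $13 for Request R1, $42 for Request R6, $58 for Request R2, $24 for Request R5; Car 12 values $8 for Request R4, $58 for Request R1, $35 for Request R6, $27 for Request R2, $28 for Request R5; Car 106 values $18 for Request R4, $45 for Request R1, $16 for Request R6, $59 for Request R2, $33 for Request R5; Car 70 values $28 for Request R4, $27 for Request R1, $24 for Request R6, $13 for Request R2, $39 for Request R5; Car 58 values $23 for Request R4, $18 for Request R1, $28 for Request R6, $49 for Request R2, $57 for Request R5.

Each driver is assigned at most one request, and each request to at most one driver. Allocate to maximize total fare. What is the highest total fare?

Maximum total: $244

Optimal: Car 85→Request R6 ($42), Car 12→Request R1 ($58), Car 106→Request R2 ($59), Car 70→Request R4 ($28), Car 58→Request R5 ($57) — total 42+58+59+28+57 = $244.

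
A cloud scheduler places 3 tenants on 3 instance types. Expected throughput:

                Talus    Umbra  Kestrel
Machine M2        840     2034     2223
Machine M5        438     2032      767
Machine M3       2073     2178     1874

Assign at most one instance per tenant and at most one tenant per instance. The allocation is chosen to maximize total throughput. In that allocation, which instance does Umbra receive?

Optimal: Talus→Machine M3 (2073 ops/s), Umbra→Machine M5 (2032 ops/s), Kestrel→Machine M2 (2223 ops/s) — total 2073+2032+2223 = 6328 ops/s.
Max-entry greedy (repeatedly take the single best remaining cell) gives 4839 ops/s, worse by 1489.
Swapping Talus↔Umbra (Talus→Machine M5 438 ops/s, Umbra→Machine M3 2178 ops/s) loses 1489.
Checked against all permutations: 6328 ops/s is optimal.
Umbra's own top instance is Machine M3 (2178 ops/s), but forcing Umbra→Machine M3 and reassigning the rest optimally gives only 4839 ops/s — worse by 1489.

Umbra receives Machine M5.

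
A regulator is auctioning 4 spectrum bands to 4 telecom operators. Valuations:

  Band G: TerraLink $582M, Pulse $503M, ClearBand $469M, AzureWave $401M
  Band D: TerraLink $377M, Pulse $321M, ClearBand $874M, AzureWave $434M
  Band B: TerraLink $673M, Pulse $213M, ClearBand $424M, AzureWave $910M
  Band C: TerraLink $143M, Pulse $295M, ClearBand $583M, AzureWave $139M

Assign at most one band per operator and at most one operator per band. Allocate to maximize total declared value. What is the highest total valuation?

Maximum total: $2661M

Optimal: TerraLink→Band G ($582M), Pulse→Band C ($295M), ClearBand→Band D ($874M), AzureWave→Band B ($910M) — total 582+295+874+910 = $2661M.
Swapping ClearBand↔AzureWave (ClearBand→Band B $424M, AzureWave→Band D $434M) loses 926.
Checked against all permutations: $2661M is optimal.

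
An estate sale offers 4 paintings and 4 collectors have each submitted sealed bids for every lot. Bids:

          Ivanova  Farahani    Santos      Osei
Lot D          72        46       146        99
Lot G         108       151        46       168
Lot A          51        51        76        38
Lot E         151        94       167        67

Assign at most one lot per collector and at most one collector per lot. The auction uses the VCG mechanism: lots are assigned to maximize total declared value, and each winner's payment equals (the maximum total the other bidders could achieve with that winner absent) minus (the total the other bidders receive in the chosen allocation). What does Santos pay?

Santos pays $31.

Efficient allocation: Ivanova→Lot E ($151), Farahani→Lot A ($51), Santos→Lot D ($146), Osei→Lot G ($168); total welfare W = $516.
Santos receives Lot D at value $146, so the others get W − 146 = $370.
Without Santos: best allocation of the remaining 3 bidders over all 4 lots is Ivanova→Lot E ($151), Farahani→Lot G ($151), Osei→Lot D ($99), total $401.
VCG payment = (others' best without Santos) − (others' welfare with Santos) = 401 − 370 = $31.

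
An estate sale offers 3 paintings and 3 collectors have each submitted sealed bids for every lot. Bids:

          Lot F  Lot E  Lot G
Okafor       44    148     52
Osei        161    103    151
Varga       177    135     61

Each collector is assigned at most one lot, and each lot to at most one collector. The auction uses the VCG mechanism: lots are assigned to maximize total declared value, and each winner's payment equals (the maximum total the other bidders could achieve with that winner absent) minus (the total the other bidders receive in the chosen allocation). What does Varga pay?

Varga pays $10.

Efficient allocation: Okafor→Lot E ($148), Osei→Lot G ($151), Varga→Lot F ($177); total welfare W = $476.
Varga receives Lot F at value $177, so the others get W − 177 = $299.
Without Varga: best allocation of the remaining 2 bidders over all 3 lots is Okafor→Lot E ($148), Osei→Lot F ($161), total $309.
VCG payment = (others' best without Varga) − (others' welfare with Varga) = 309 − 299 = $10.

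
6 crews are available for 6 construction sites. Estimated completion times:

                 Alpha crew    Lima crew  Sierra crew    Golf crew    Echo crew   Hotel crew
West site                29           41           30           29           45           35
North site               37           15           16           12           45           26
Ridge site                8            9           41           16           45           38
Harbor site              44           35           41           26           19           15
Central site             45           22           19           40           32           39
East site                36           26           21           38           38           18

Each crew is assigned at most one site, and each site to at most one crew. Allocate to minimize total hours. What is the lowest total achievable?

Minimum total: 106 hours

Treat this as an assignment problem: match each crew to one site.
Optimal: Alpha crew→West site (29 hours), Lima crew→Ridge site (9 hours), Sierra crew→Central site (19 hours), Golf crew→North site (12 hours), Echo crew→Harbor site (19 hours), Hotel crew→East site (18 hours) — total 29+9+19+12+19+18 = 106 hours.
Min-entry greedy (repeatedly take the single cheapest remaining cell) gives 125 hours, worse by 19.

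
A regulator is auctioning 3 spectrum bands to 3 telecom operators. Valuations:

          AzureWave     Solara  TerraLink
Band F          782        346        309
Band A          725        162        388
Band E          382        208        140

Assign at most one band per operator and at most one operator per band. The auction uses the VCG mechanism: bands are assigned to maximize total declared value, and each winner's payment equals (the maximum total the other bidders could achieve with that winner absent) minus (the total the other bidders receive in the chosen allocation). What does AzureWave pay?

Efficient allocation: AzureWave→Band F ($782M), Solara→Band E ($208M), TerraLink→Band A ($388M); total welfare W = $1378M.
AzureWave receives Band F at value $782M, so the others get W − 782 = $596M.
Without AzureWave: best allocation of the remaining 2 bidders over all 3 bands is Solara→Band F ($346M), TerraLink→Band A ($388M), total $734M.
VCG payment = (others' best without AzureWave) − (others' welfare with AzureWave) = 734 − 596 = $138M.

AzureWave pays $138M.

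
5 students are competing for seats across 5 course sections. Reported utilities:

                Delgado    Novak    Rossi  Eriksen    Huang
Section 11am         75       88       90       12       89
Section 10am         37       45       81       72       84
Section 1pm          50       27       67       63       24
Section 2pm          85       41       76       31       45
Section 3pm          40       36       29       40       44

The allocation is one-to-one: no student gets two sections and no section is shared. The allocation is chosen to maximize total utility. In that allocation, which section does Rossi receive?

Optimal: Delgado→Section 2pm (85 points), Novak→Section 11am (88 points), Rossi→Section 1pm (67 points), Eriksen→Section 3pm (40 points), Huang→Section 10am (84 points) — total 85+88+67+40+84 = 364 points.
Next-best assignment: Delgado→Section 2pm, Novak→Section 11am, Rossi→Section 10am, Eriksen→Section 1pm, Huang→Section 3pm = 361 points.
Rossi's own top section is Section 11am (90 points), but forcing Rossi→Section 11am and reassigning the rest optimally gives only 358 points — worse by 6.

Rossi receives Section 1pm.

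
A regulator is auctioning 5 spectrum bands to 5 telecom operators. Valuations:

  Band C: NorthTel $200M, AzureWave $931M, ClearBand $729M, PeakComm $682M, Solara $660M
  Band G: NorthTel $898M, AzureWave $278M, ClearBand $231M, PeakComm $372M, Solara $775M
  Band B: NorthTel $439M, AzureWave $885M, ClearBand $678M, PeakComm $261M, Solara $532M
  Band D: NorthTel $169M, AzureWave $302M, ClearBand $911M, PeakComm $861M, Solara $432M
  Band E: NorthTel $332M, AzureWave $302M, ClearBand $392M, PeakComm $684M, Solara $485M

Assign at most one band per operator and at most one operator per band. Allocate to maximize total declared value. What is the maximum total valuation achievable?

Max total: $4038M

Optimal: NorthTel→Band G ($898M), AzureWave→Band B ($885M), ClearBand→Band D ($911M), PeakComm→Band E ($684M), Solara→Band C ($660M) — total 898+885+911+684+660 = $4038M.
Column-greedy (each band in turn goes to its best remaining operator) gives $3853M, worse by 185.
Next-best assignment: NorthTel→Band G, AzureWave→Band C, ClearBand→Band D, PeakComm→Band E, Solara→Band B = $3956M.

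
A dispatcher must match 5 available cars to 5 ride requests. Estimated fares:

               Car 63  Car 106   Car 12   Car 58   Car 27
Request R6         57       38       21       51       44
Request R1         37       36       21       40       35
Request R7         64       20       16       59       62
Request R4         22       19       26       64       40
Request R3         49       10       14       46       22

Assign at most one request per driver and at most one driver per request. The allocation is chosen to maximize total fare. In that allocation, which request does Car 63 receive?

Optimal: Car 63→Request R3 ($49), Car 106→Request R6 ($38), Car 12→Request R1 ($21), Car 58→Request R4 ($64), Car 27→Request R7 ($62) — total 49+38+21+64+62 = $234.
Column-greedy (each request in turn goes to its best remaining driver) gives $195, worse by 39.
Next-best assignment: Car 63→Request R6, Car 106→Request R1, Car 12→Request R3, Car 58→Request R4, Car 27→Request R7 = $233.
Swapping Car 106↔Car 12 (Car 106→Request R1 $36, Car 12→Request R6 $21) loses 2.
Car 63's own top request is Request R7 ($64), but forcing Car 63→Request R7 and reassigning the rest optimally gives only $222 — worse by 12.

Car 63 receives Request R3.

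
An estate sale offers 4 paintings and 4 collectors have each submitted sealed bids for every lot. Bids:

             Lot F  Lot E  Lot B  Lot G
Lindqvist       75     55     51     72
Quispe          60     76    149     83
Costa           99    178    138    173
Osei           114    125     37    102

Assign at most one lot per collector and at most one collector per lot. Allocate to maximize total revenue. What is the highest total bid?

This is a one-to-one assignment (maximum-weight bipartite matching).
Optimal: Lindqvist→Lot F ($75), Quispe→Lot B ($149), Costa→Lot G ($173), Osei→Lot E ($125) — total 75+149+173+125 = $522.
Column-greedy (each lot in turn goes to its best remaining collector) gives $513, worse by 9.
Next-best assignment: Lindqvist→Lot G, Quispe→Lot B, Costa→Lot E, Osei→Lot F = $513.
Swapping Osei↔Lindqvist (Osei→Lot F $114, Lindqvist→Lot E $55) loses 31.
No other one-to-one assignment exceeds $522.

Max total: $522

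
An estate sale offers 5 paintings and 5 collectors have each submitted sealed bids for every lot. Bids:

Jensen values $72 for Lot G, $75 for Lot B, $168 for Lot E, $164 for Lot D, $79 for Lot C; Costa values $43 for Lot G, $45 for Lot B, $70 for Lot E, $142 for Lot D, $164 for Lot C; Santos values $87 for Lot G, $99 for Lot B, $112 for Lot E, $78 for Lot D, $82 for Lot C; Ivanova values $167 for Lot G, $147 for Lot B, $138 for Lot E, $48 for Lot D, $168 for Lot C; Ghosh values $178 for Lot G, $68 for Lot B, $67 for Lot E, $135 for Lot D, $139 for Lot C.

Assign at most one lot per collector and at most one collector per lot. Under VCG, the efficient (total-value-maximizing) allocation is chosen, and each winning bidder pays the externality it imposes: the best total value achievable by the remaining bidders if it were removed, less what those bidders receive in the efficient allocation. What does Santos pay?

Efficient allocation: Jensen→Lot D ($164), Costa→Lot C ($164), Santos→Lot E ($112), Ivanova→Lot B ($147), Ghosh→Lot G ($178); total welfare W = $765.
Santos receives Lot E at value $112, so the others get W − 112 = $653.
Without Santos: best allocation of the remaining 4 bidders over all 5 lots is Jensen→Lot E ($168), Costa→Lot C ($164), Ivanova→Lot B ($147), Ghosh→Lot G ($178), total $657.
VCG payment = (others' best without Santos) − (others' welfare with Santos) = 657 − 653 = $4.

Santos pays $4.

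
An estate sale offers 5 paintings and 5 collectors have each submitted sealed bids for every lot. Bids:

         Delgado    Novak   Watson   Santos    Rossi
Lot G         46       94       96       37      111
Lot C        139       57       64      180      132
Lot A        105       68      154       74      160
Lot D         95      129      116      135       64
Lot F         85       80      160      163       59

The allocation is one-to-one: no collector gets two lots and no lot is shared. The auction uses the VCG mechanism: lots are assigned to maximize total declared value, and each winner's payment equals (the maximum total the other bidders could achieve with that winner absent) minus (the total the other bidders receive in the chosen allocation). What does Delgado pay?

Delgado pays $72.

Efficient allocation: Delgado→Lot C ($139), Novak→Lot D ($129), Watson→Lot A ($154), Santos→Lot F ($163), Rossi→Lot G ($111); total welfare W = $696.
Delgado receives Lot C at value $139, so the others get W − 139 = $557.
Without Delgado: best allocation of the remaining 4 bidders over all 5 lots is Novak→Lot D ($129), Watson→Lot F ($160), Santos→Lot C ($180), Rossi→Lot A ($160), total $629.
VCG payment = (others' best without Delgado) − (others' welfare with Delgado) = 629 − 557 = $72.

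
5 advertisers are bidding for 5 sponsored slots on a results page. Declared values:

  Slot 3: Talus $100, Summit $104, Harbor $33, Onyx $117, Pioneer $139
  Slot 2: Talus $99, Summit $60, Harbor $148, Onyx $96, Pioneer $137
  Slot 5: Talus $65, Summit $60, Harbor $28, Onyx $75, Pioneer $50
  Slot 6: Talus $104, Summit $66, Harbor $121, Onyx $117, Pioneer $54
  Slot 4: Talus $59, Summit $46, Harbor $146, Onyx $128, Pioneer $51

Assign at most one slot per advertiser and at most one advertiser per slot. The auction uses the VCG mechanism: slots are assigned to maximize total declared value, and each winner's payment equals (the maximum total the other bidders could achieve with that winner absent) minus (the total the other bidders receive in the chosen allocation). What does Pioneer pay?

Pioneer pays $44.

Efficient allocation: Talus→Slot 6 ($104), Summit→Slot 5 ($60), Harbor→Slot 2 ($148), Onyx→Slot 4 ($128), Pioneer→Slot 3 ($139); total welfare W = $579.
Pioneer receives Slot 3 at value $139, so the others get W − 139 = $440.
Without Pioneer: best allocation of the remaining 4 bidders over all 5 slots is Talus→Slot 6 ($104), Summit→Slot 3 ($104), Harbor→Slot 2 ($148), Onyx→Slot 4 ($128), total $484.
VCG payment = (others' best without Pioneer) − (others' welfare with Pioneer) = 484 − 440 = $44.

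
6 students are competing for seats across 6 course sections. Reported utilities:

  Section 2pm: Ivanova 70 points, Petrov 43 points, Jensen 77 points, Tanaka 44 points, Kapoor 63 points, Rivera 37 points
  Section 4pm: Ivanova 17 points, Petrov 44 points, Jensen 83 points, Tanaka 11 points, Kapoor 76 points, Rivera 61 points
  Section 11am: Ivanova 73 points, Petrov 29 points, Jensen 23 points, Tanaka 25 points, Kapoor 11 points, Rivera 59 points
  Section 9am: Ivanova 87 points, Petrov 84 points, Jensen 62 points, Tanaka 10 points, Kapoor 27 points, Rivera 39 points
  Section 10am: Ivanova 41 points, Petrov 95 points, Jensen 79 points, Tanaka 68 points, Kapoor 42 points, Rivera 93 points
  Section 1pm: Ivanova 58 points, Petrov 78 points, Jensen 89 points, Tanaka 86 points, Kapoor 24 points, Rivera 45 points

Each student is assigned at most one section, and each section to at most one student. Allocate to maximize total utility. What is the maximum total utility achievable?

Optimal: Ivanova→Section 11am (73 points), Petrov→Section 9am (84 points), Jensen→Section 2pm (77 points), Tanaka→Section 1pm (86 points), Kapoor→Section 4pm (76 points), Rivera→Section 10am (93 points) — total 73+84+77+86+76+93 = 489 points.
Row-greedy (each student in turn takes its best remaining section) gives 450 points, worse by 39.
Swapping Tanaka↔Ivanova (Tanaka→Section 11am 25 points, Ivanova→Section 1pm 58 points) loses 76.

Max total: 489 points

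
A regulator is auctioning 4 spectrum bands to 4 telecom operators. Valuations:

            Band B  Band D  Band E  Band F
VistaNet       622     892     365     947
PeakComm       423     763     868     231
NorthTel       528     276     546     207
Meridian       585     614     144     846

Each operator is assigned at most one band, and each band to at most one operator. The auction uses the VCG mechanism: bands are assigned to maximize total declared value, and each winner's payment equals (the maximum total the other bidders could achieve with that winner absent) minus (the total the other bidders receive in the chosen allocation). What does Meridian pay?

Efficient allocation: VistaNet→Band D ($892M), PeakComm→Band E ($868M), NorthTel→Band B ($528M), Meridian→Band F ($846M); total welfare W = $3134M.
Meridian receives Band F at value $846M, so the others get W − 846 = $2288M.
Without Meridian: best allocation of the remaining 3 bidders over all 4 bands is VistaNet→Band F ($947M), PeakComm→Band E ($868M), NorthTel→Band B ($528M), total $2343M.
VCG payment = (others' best without Meridian) − (others' welfare with Meridian) = 2343 − 2288 = $55M.

Meridian pays $55M.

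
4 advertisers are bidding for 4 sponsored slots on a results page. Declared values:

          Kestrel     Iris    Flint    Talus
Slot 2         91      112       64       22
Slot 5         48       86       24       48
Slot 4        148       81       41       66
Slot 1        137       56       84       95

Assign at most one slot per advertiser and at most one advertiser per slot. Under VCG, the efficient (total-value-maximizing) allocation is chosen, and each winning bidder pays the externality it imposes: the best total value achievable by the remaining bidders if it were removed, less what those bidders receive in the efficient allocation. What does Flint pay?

Flint pays $26.

Efficient allocation: Kestrel→Slot 4 ($148), Iris→Slot 5 ($86), Flint→Slot 2 ($64), Talus→Slot 1 ($95); total welfare W = $393.
Flint receives Slot 2 at value $64, so the others get W − 64 = $329.
Without Flint: best allocation of the remaining 3 bidders over all 4 slots is Kestrel→Slot 4 ($148), Iris→Slot 2 ($112), Talus→Slot 1 ($95), total $355.
VCG payment = (others' best without Flint) − (others' welfare with Flint) = 355 − 329 = $26.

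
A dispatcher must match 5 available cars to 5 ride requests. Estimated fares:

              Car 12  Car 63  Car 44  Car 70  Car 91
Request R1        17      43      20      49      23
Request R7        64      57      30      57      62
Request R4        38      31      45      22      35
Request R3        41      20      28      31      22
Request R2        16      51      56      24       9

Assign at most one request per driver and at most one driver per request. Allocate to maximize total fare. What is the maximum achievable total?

This is a one-to-one assignment (maximum-weight bipartite matching).
Optimal: Car 12→Request R3 ($41), Car 63→Request R2 ($51), Car 44→Request R4 ($45), Car 70→Request R1 ($49), Car 91→Request R7 ($62) — total 41+51+45+49+62 = $248.
Every other assignment is strictly worse.

Max total: $248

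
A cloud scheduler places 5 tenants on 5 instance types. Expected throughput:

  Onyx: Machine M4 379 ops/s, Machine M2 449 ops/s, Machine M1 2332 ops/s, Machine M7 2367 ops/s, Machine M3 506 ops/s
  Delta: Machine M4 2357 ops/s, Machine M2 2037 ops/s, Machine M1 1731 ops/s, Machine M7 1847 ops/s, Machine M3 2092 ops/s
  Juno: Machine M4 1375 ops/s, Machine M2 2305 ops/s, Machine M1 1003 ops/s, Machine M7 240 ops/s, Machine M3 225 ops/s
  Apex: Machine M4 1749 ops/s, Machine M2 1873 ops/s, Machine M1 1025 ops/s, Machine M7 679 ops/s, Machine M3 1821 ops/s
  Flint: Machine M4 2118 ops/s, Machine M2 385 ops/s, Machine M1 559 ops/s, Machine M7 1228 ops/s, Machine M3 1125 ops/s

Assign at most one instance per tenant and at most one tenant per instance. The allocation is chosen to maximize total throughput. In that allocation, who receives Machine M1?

Onyx receives Machine M1.

This is the linear assignment problem.
Optimal: Onyx→Machine M1 (2332 ops/s), Delta→Machine M7 (1847 ops/s), Juno→Machine M2 (2305 ops/s), Apex→Machine M3 (1821 ops/s), Flint→Machine M4 (2118 ops/s) — total 2332+1847+2305+1821+2118 = 10423 ops/s.
Column-greedy (each instance in turn goes to its best remaining tenant) gives 10043 ops/s, worse by 380.
Onyx's own top instance is Machine M7 (2367 ops/s), but forcing Onyx→Machine M7 and reassigning the rest optimally gives only 10342 ops/s — worse by 81.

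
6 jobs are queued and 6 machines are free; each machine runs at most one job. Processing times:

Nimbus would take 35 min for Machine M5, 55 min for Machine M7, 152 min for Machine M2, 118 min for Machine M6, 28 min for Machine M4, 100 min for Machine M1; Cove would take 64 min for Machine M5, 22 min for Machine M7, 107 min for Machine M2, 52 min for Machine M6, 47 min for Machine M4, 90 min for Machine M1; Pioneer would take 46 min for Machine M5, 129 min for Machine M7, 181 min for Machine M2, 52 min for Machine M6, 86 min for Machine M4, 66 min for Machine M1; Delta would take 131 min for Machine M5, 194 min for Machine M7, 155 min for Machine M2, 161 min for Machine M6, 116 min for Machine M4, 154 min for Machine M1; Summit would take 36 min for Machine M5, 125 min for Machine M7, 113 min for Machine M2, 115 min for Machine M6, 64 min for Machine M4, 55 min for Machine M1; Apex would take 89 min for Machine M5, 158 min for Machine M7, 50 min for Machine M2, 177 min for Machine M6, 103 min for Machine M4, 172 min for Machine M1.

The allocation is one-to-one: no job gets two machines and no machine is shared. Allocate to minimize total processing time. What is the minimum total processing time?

Minimum total: 330 min

Optimal: Nimbus→Machine M5 (35 min), Cove→Machine M7 (22 min), Pioneer→Machine M6 (52 min), Delta→Machine M4 (116 min), Summit→Machine M1 (55 min), Apex→Machine M2 (50 min) — total 35+22+52+116+55+50 = 330 min.
Column-greedy (each machine in turn goes to its cheapest remaining job) gives 377 min, worse by 47.
Next-best assignment: Nimbus→Machine M4, Cove→Machine M7, Pioneer→Machine M6, Delta→Machine M5, Summit→Machine M1, Apex→Machine M2 = 338 min.
Swapping Summit↔Pioneer (Summit→Machine M6 115 min, Pioneer→Machine M1 66 min) adds 74.
Checked against all permutations: 330 min is optimal.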